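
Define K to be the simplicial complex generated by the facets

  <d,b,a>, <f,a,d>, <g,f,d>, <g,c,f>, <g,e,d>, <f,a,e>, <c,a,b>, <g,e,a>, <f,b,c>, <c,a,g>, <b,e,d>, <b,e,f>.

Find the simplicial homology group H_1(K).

H_1 ≅ Z_2.

Order the vertices as a < b < c < d < e < f < g. Listing each simplex with vertices in this order, K has dimension 2 with simplices:

  0-simplices (7): a, b, c, d, e, f, g
  1-simplices (18): ab, ac, ad, ae, af, ag, bc, bd, be, bf, cf, cg, de, df, dg, ef, eg, fg
  2-simplices (12): abc, abd, acg, adf, aef, aeg, bcf, bde, bef, cfg, deg, dfg

giving chain groups C_0 ≅ Z^7, C_1 ≅ Z^18, C_2 ≅ Z^12.

Boundary ∂_1: C_1 → C_0 sends each edge [p,q] (with p < q) to q − p.
The 7×18 boundary matrix has rank 6 and Smith normal form diag(1,1,1,1,1,1).

∂_2: C_2 → C_1 maps a triangle to the signed sum of its edges. For instance
  ∂aeg = eg − ag + ae,
  ∂dfg = fg − dg + df.
The 18×12 boundary matrix has rank 12 and Smith normal form diag(1,1,1,1,1,1,1,1,1,1,1,2).

Now H_k = ker ∂_k / im ∂_{k+1}, so:

  H_1: rank ker ∂_1 − rank ∂_2 = (18 − 6) − 12 = 0, and ∂_2 has invariant factor 2 > 1, so H_1 ≅ Z_2.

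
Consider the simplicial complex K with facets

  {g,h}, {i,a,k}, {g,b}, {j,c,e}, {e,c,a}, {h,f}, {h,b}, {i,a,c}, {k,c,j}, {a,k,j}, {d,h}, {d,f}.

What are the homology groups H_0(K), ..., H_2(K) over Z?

We work with the vertex ordering a < b < c < d < e < f < g < h < i < j < k. The simplices of K, each written with vertices in increasing order, are:

  0-simplices (11): a, b, c, d, e, f, g, h, i, j, k
  1-simplices (18): ac, ae, ai, aj, ak, bg, bh, ce, ci, cj, ck, df, dh, ej, fh, gh, ik, jk
  2-simplices (6): ace, aci, aik, ajk, cej, cjk

Hence C_0 ≅ Z^11, C_1 ≅ Z^18, C_2 ≅ Z^6.

Boundary ∂_1: C_1 → C_0 is given by ∂[p,q] = [q] − [p].
As a 11×18 matrix over Z this has rank 9, with invariant factors (1,1,1,1,1,1,1,1,1).

∂_2: C_2 → C_1 sends each 2-simplex [p,q,r] to [q,r] − [p,r] + [p,q]. For instance
  ∂ajk = jk − ak + aj,
  ∂aik = ik − ak + ai.
The resulting 18×6 matrix has rank 6, and its Smith normal form has invariant factors (1,1,1,1,1,1).

Computing H_k = (kernel of ∂_k) / (image of ∂_{k+1}):

  H_0: rank C_0 − rank ∂_1 = 11 − 9 = 2, and the invariant factors of ∂_1 are all 1, so H_0 ≅ Z^2.
  H_1: rank ker ∂_1 − rank ∂_2 = (18 − 9) − 6 = 3, and the invariant factors of ∂_2 are all 1, so H_1 ≅ Z^3.
  H_2: rank ker ∂_2 − rank ∂_3 = (6 − 6) − 0 = 0, and there is no ∂_3, so H_2 ≅ 0.

H_0 ≅ Z^2,  H_1 ≅ Z^3,  H_2 = 0.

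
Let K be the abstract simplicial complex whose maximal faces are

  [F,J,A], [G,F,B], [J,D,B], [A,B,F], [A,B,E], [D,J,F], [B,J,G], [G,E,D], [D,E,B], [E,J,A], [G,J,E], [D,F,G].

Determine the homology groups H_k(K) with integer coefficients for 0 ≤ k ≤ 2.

K has 7 vertices, 18 edges, 12 triangles.
rank ∂_0 = 0, rank ∂_1 = 6 ⇒ b_0 = 7 − 0 − 6 = 1; all invariant factors of ∂_1 are 1 so no torsion. So H_0 ≅ Z.
rank ∂_1 = 6, rank ∂_2 = 12 ⇒ b_1 = 18 − 6 − 12 = 0; ∂_2 has invariant factor(s) [2] giving torsion. So H_1 ≅ Z/2Z.
rank ∂_2 = 12, rank ∂_3 = 0 ⇒ b_2 = 12 − 12 − 0 = 0. So H_2 ≅ 0.

H_0 = Z,  H_1 = Z/2Z,  H_2 = 0.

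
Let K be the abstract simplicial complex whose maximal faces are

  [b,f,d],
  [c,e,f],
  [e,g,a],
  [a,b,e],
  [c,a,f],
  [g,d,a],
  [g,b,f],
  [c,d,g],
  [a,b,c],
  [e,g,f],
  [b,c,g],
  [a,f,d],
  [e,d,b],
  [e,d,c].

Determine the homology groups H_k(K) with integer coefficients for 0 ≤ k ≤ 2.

Fix the vertex order a < b < c < d < e < f < g and write every simplex with vertices in increasing order. Then dim K = 2 and the simplices of K are:

  0-simplices (7): a, b, c, d, e, f, g
  1-simplices (21): ab, ac, ad, ae, af, ag, bc, bd, be, bf, bg, cd, ce, cf, cg, de, df, dg, ef, eg, fg
  2-simplices (14): abc, abe, acf, adf, adg, aeg, bcg, bde, bdf, bfg, cde, cdg, cef, efg

Hence C_0 ≅ Z^7, C_1 ≅ Z^21, C_2 ≅ Z^14.

∂_1: C_1 → C_0 is given by ∂[p,q] = [q] − [p].
As a 7×21 matrix over Z this has rank 6, with invariant factors (1,1,1,1,1,1).

Boundary ∂_2: C_2 → C_1 acts by ∂[p,q,r] = [q,r] − [p,r] + [p,q]. For instance
  ∂abc = bc − ac + ab,
  ∂cef = ef − cf + ce.
As a 21×14 matrix over Z this has rank 13, with invariant factors (1,1,1,1,1,1,1,1,1,1,1,1,1).

Reading off H_k = ker ∂_k / im ∂_{k+1}:

  H_0: rank C_0 − rank ∂_1 = 7 − 6 = 1, and the invariant factors of ∂_1 are all 1, so H_0 ≅ Z.
  H_1: rank ker ∂_1 − rank ∂_2 = (21 − 6) − 13 = 2, and the invariant factors of ∂_2 are all 1, so H_1 ≅ Z^2.
  H_2: rank ker ∂_2 − rank ∂_3 = (14 − 13) − 0 = 1, and there is no ∂_3, so H_2 ≅ Z.

As a check, the Euler characteristic is 7 − 21 + 14 = 0, which agrees with 1 − 2 + 1 = 0.

H_0 = Z,  H_1 = Z^2,  H_2 = Z.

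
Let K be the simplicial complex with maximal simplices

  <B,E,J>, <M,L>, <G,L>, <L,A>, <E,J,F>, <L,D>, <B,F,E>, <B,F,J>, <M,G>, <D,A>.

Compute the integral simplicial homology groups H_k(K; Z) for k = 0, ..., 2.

H_0 = Z^2,  H_1 = Z^2,  H_2 = Z.

Take the total order A < B < D < E < F < G < J < L < M on the vertex set. Then K (dimension 2) consists of the simplices:

  0-simplices (9): A, B, D, E, F, G, J, L, M
  1-simplices (12): AD, AL, BE, BF, BJ, DL, EF, EJ, FJ, GL, GM, LM
  2-simplices (4): BEF, BEJ, BFJ, EFJ

Hence C_0 ≅ Z^9, C_1 ≅ Z^12, C_2 ≅ Z^4.

∂_1: C_1 → C_0 is given by ∂[p,q] = [q] − [p].
The resulting 9×12 matrix has rank 7, and its Smith normal form has invariant factors (1,1,1,1,1,1,1).

The boundary map ∂_2: C_2 → C_1 maps a triangle to the signed sum of its edges. For instance
  ∂BEJ = EJ − BJ + BE,
  ∂BEF = EF − BF + BE.
This gives a 12×4 integer matrix of rank 3; reducing to Smith normal form yields diagonal entries (1,1,1).

From H_k ≅ ker(∂_k) / im(∂_{k+1}) we obtain:

  H_0: rank C_0 − rank ∂_1 = 9 − 7 = 2, and the invariant factors of ∂_1 are all 1, so H_0 ≅ Z^2.
  H_1: rank ker ∂_1 − rank ∂_2 = (12 − 7) − 3 = 2, and the invariant factors of ∂_2 are all 1, so H_1 ≅ Z^2.
  H_2: rank ker ∂_2 − rank ∂_3 = (4 − 3) − 0 = 1, and there is no ∂_3, so H_2 ≅ Z.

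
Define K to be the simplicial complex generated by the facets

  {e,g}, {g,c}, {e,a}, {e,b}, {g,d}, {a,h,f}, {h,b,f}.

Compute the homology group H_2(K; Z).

K has 8 vertices, 10 edges, 2 triangles.
rank ∂_2 = 2, rank ∂_3 = 0 ⇒ b_2 = 2 − 2 − 0 = 0. So H_2 = 0.

H_2 ≅ 0.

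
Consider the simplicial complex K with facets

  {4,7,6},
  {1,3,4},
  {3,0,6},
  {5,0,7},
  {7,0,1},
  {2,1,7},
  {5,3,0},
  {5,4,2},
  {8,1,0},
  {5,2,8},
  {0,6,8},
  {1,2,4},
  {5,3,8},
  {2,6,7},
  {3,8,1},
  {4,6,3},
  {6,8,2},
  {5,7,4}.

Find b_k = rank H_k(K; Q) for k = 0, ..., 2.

K has 9 vertices, 27 edges, 18 triangles.
rank ∂_0 = 0, rank ∂_1 = 8 ⇒ b_0 = 9 − 0 − 8 = 1; all invariant factors of ∂_1 are 1 so no torsion. So H_0 = Z.
rank ∂_1 = 8, rank ∂_2 = 18 ⇒ b_1 = 27 − 8 − 18 = 1; ∂_2 has invariant factor(s) [2] giving torsion. So H_1 = Z ⊕ Z_2.
rank ∂_2 = 18, rank ∂_3 = 0 ⇒ b_2 = 18 − 18 − 0 = 0. So H_2 = 0.

b_0 = 1, b_1 = 1, b_2 = 0.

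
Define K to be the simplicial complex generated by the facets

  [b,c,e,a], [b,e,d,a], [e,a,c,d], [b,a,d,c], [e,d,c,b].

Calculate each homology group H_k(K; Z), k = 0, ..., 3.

H_0 = Z,  H_1 = 0,  H_2 = 0,  H_3 = Z.

Order the vertices as a < b < c < d < e. Listing each simplex with vertices in this order, K has dimension 3 with simplices:

  0-simplices (5): a, b, c, d, e
  1-simplices (10): ab, ac, ad, ae, bc, bd, be, cd, ce, de
  2-simplices (10): abc, abd, abe, acd, ace, ade, bcd, bce, bde, cde
  3-simplices (5): abcd, abce, abde, acde, bcde

Hence C_0 ≅ Z^5, C_1 ≅ Z^10, C_2 ≅ Z^10, C_3 ≅ Z^5.

Boundary ∂_1: C_1 → C_0 sends each edge [p,q] (with p < q) to q − p. For instance
  ∂bd = d − b.
The 5×10 boundary matrix has rank 4 and Smith normal form diag(1,1,1,1).

The boundary map ∂_2: C_2 → C_1 acts by ∂[p,q,r] = [q,r] − [p,r] + [p,q]. For instance
  ∂ade = de − ae + ad,
  ∂bde = de − be + bd.
The 10×10 boundary matrix has rank 6 and Smith normal form diag(1,1,1,1,1,1).

The boundary map ∂_3: C_3 → C_2 sends each 3-simplex σ to the alternating sum Σ_i (−1)^i (σ with its i-th vertex removed). For instance
  ∂abcd = bcd − acd + abd − abc,
  ∂abde = bde − ade + abe − abd.
As a 10×5 matrix over Z this has rank 4, with invariant factors (1,1,1,1).

Computing H_k = (kernel of ∂_k) / (image of ∂_{k+1}):

  H_0: rank C_0 − rank ∂_1 = 5 − 4 = 1, and the invariant factors of ∂_1 are all 1, so H_0 ≅ Z.
  H_1: rank ker ∂_1 − rank ∂_2 = (10 − 4) − 6 = 0, and the invariant factors of ∂_2 are all 1, so H_1 ≅ 0.
  H_2: rank ker ∂_2 − rank ∂_3 = (10 − 6) − 4 = 0, and the invariant factors of ∂_3 are all 1, so H_2 ≅ 0.
  H_3: rank ker ∂_3 − rank ∂_4 = (5 − 4) − 0 = 1, and there is no ∂_4, so H_3 ≅ Z.

(K is a triangulation of the 3-sphere S^3.)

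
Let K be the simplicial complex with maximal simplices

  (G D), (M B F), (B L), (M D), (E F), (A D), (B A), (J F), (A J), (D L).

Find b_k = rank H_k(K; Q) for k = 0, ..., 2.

Take the total order A < B < D < E < F < G < J < L < M on the vertex set. Then K (dimension 2) consists of the simplices:

  0-simplices (9): A, B, D, E, F, G, J, L, M
  1-simplices (12): AB, AD, AJ, BF, BL, BM, DG, DL, DM, EF, FJ, FM
  2-simplices (1): BFM

giving chain groups C_0 ≅ Z^9, C_1 ≅ Z^12, C_2 ≅ Z^1.

Boundary ∂_1: C_1 → C_0 sends each edge [p,q] (with p < q) to q − p. For instance
  ∂AJ = J − A.
The resulting 9×12 matrix has rank 8, and its Smith normal form has invariant factors (1,1,1,1,1,1,1,1).

Boundary ∂_2: C_2 → C_1 sends each 2-simplex [p,q,r] to [q,r] − [p,r] + [p,q]. For instance
  ∂BFM = FM − BM + BF.
This gives a 12×1 integer matrix of rank 1; reducing to Smith normal form yields diagonal entries (1).

Reading off H_k = ker ∂_k / im ∂_{k+1}:

  H_0: rank C_0 − rank ∂_1 = 9 − 8 = 1, and the invariant factors of ∂_1 are all 1, so H_0 ≅ Z.
  H_1: rank ker ∂_1 − rank ∂_2 = (12 − 8) − 1 = 3, and the invariant factors of ∂_2 are all 1, so H_1 ≅ Z^3.
  H_2: rank ker ∂_2 − rank ∂_3 = (1 − 1) − 0 = 0, and there is no ∂_3, so H_2 ≅ 0.

As a check, the Euler characteristic is 9 − 12 + 1 = -2, which agrees with 1 − 3 + 0 = -2.

Hence the Betti numbers are b_0 = 1, b_1 = 3, b_2 = 0.

b_0 = 1, b_1 = 3, b_2 = 0.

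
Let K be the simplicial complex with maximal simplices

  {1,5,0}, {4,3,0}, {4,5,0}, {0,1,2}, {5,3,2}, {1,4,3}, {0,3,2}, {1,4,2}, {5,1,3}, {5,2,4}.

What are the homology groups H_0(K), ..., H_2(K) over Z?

H_0 ≅ Z,  H_1 ≅ Z_2,  H_2 = 0.

K has 6 vertices, 15 edges, 10 triangles.
rank ∂_0 = 0, rank ∂_1 = 5 ⇒ b_0 = 6 − 0 − 5 = 1; all invariant factors of ∂_1 are 1 so no torsion. So H_0 = Z.
rank ∂_1 = 5, rank ∂_2 = 10 ⇒ b_1 = 15 − 5 − 10 = 0; ∂_2 has invariant factor(s) [2] giving torsion. So H_1 = Z_2.
rank ∂_2 = 10, rank ∂_3 = 0 ⇒ b_2 = 10 − 10 − 0 = 0. So H_2 = 0.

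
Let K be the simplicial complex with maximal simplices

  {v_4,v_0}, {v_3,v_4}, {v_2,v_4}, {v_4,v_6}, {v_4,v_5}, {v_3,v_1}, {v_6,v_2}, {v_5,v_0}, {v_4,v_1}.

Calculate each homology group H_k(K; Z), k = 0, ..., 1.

H_0 ≅ Z,  H_1 ≅ Z^3.

We work with the vertex ordering v_0 < v_1 < v_2 < v_3 < v_4 < v_5 < v_6. The simplices of K, each written with vertices in increasing order, are:

  0-simplices (7): [v_0], [v_1], [v_2], [v_3], [v_4], [v_5], [v_6]
  1-simplices (9): [v_0,v_4], [v_0,v_5], [v_1,v_3], [v_1,v_4], [v_2,v_4], [v_2,v_6], [v_3,v_4], [v_4,v_5], [v_4,v_6]

so the chain groups are C_0 ≅ Z^7, C_1 ≅ Z^9.

The boundary map ∂_1: C_1 → C_0 is given by ∂[p,q] = [q] − [p]. For instance
  ∂[v_4,v_5] = [v_5] − [v_4].
The resulting 7×9 matrix has rank 6, and its Smith normal form has invariant factors (1,1,1,1,1,1).

Computing H_k = (kernel of ∂_k) / (image of ∂_{k+1}):

  H_0: rank C_0 − rank ∂_1 = 7 − 6 = 1, and the invariant factors of ∂_1 are all 1, so H_0 = Z.
  H_1: rank ker ∂_1 − rank ∂_2 = (9 − 6) − 0 = 3, and there is no ∂_2, so H_1 = Z^3.

As a check, the Euler characteristic is 7 − 9 = -2, which agrees with 1 − 3 = -2.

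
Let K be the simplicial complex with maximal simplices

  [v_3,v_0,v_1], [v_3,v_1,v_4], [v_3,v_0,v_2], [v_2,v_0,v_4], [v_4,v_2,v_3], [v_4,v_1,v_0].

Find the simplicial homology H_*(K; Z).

Fix the vertex order v_0 < v_1 < v_2 < v_3 < v_4 and write every simplex with vertices in increasing order. Then dim K = 2 and the simplices of K are:

  0-simplices (5): [v_0], [v_1], [v_2], [v_3], [v_4]
  1-simplices (9): [v_0,v_1], [v_0,v_2], [v_0,v_3], [v_0,v_4], [v_1,v_3], [v_1,v_4], [v_2,v_3], [v_2,v_4], [v_3,v_4]
  2-simplices (6): [v_0,v_1,v_3], [v_0,v_1,v_4], [v_0,v_2,v_3], [v_0,v_2,v_4], [v_1,v_3,v_4], [v_2,v_3,v_4]

Hence C_0 ≅ Z^5, C_1 ≅ Z^9, C_2 ≅ Z^6.

∂_1: C_1 → C_0 maps an edge to its endpoints' difference, ∂[p,q] = q − p.
This gives a 5×9 integer matrix of rank 4; reducing to Smith normal form yields diagonal entries (1,1,1,1).

The boundary map ∂_2: C_2 → C_1 maps a triangle to the signed sum of its edges. For instance
  ∂[v_0,v_2,v_3] = [v_2,v_3] − [v_0,v_3] + [v_0,v_2],
  ∂[v_0,v_2,v_4] = [v_2,v_4] − [v_0,v_4] + [v_0,v_2].
The resulting 9×6 matrix has rank 5, and its Smith normal form has invariant factors (1,1,1,1,1).

Reading off H_k = ker ∂_k / im ∂_{k+1}:

  H_0: rank C_0 − rank ∂_1 = 5 − 4 = 1, and the invariant factors of ∂_1 are all 1, so H_0 = Z.
  H_1: rank ker ∂_1 − rank ∂_2 = (9 − 4) − 5 = 0, and the invariant factors of ∂_2 are all 1, so H_1 = 0.
  H_2: rank ker ∂_2 − rank ∂_3 = (6 − 5) − 0 = 1, and there is no ∂_3, so H_2 = Z.

H_0 ≅ Z,  H_1 = 0,  H_2 ≅ Z.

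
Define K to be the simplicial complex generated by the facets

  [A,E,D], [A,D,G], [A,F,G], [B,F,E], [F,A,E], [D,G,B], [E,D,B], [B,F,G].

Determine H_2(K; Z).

H_2 = Z.

Take the total order A < B < D < E < F < G on the vertex set. Then K (dimension 2) consists of the simplices:

  0-simplices (6): A, B, D, E, F, G
  1-simplices (12): AD, AE, AF, AG, BD, BE, BF, BG, DE, DG, EF, FG
  2-simplices (8): ADE, ADG, AEF, AFG, BDE, BDG, BEF, BFG

giving chain groups C_0 ≅ Z^6, C_1 ≅ Z^12, C_2 ≅ Z^8.

∂_1: C_1 → C_0 maps an edge to its endpoints' difference, ∂[p,q] = q − p. For instance
  ∂AD = D − A.
The resulting 6×12 matrix has rank 5, and its Smith normal form has invariant factors (1,1,1,1,1).

The boundary map ∂_2: C_2 → C_1 sends each 2-simplex [p,q,r] to [q,r] − [p,r] + [p,q]. For instance
  ∂AFG = FG − AG + AF,
  ∂BDE = DE − BE + BD.
The resulting 12×8 matrix has rank 7, and its Smith normal form has invariant factors (1,1,1,1,1,1,1).

Reading off H_k = ker ∂_k / im ∂_{k+1}:

  H_2: rank ker ∂_2 − rank ∂_3 = (8 − 7) − 0 = 1, and there is no ∂_3, so H_2 = Z.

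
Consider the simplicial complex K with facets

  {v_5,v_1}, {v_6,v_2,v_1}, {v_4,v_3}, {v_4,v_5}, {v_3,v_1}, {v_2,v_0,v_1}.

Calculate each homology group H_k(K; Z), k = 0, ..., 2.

H_0 ≅ Z,  H_1 ≅ Z,  H_2 = 0.

Order the vertices as v_0 < v_1 < v_2 < v_3 < v_4 < v_5 < v_6. Listing each simplex with vertices in this order, K has dimension 2 with simplices:

  0-simplices (7): [v_0], [v_1], [v_2], [v_3], [v_4], [v_5], [v_6]
  1-simplices (9): [v_0,v_1], [v_0,v_2], [v_1,v_2], [v_1,v_3], [v_1,v_5], [v_1,v_6], [v_2,v_6], [v_3,v_4], [v_4,v_5]
  2-simplices (2): [v_0,v_1,v_2], [v_1,v_2,v_6]

giving chain groups C_0 ≅ Z^7, C_1 ≅ Z^9, C_2 ≅ Z^2.

The boundary map ∂_1: C_1 → C_0 maps an edge to its endpoints' difference, ∂[p,q] = q − p. For instance
  ∂[v_3,v_4] = [v_4] − [v_3].
The resulting 7×9 matrix has rank 6, and its Smith normal form has invariant factors (1,1,1,1,1,1).

Boundary ∂_2: C_2 → C_1 sends each 2-simplex [p,q,r] to [q,r] − [p,r] + [p,q]. For instance
  ∂[v_0,v_1,v_2] = [v_1,v_2] − [v_0,v_2] + [v_0,v_1],
  ∂[v_1,v_2,v_6] = [v_2,v_6] − [v_1,v_6] + [v_1,v_2].
As a 9×2 matrix over Z this has rank 2, with invariant factors (1,1).

Now H_k = ker ∂_k / im ∂_{k+1}, so:

  H_0: rank C_0 − rank ∂_1 = 7 − 6 = 1, and the invariant factors of ∂_1 are all 1, so H_0 ≅ Z.
  H_1: rank ker ∂_1 − rank ∂_2 = (9 − 6) − 2 = 1, and the invariant factors of ∂_2 are all 1, so H_1 ≅ Z.
  H_2: rank ker ∂_2 − rank ∂_3 = (2 − 2) − 0 = 0, and there is no ∂_3, so H_2 ≅ 0.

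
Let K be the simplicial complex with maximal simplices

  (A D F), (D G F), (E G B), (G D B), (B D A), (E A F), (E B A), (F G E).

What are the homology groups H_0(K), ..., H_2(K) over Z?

Take the total order A < B < D < E < F < G on the vertex set. Then K (dimension 2) consists of the simplices:

  0-simplices (6): A, B, D, E, F, G
  1-simplices (12): AB, AD, AE, AF, BD, BE, BG, DF, DG, EF, EG, FG
  2-simplices (8): ABD, ABE, ADF, AEF, BDG, BEG, DFG, EFG

so the chain groups are C_0 ≅ Z^6, C_1 ≅ Z^12, C_2 ≅ Z^8.

∂_1: C_1 → C_0 maps an edge to its endpoints' difference, ∂[p,q] = q − p. For instance
  ∂BE = E − B.
As a 6×12 matrix over Z this has rank 5, with invariant factors (1,1,1,1,1).

Boundary ∂_2: C_2 → C_1 maps a triangle to the signed sum of its edges. For instance
  ∂ADF = DF − AF + AD,
  ∂EFG = FG − EG + EF.
This gives a 12×8 integer matrix of rank 7; reducing to Smith normal form yields diagonal entries (1,1,1,1,1,1,1).

Computing H_k = (kernel of ∂_k) / (image of ∂_{k+1}):

  H_0: rank C_0 − rank ∂_1 = 6 − 5 = 1, and the invariant factors of ∂_1 are all 1, so H_0 ≅ Z.
  H_1: rank ker ∂_1 − rank ∂_2 = (12 − 5) − 7 = 0, and the invariant factors of ∂_2 are all 1, so H_1 ≅ 0.
  H_2: rank ker ∂_2 − rank ∂_3 = (8 − 7) − 0 = 1, and there is no ∂_3, so H_2 ≅ Z.

(K is a triangulation of the 2-sphere S^2.)

H_0 ≅ Z,  H_1 = 0,  H_2 ≅ Z.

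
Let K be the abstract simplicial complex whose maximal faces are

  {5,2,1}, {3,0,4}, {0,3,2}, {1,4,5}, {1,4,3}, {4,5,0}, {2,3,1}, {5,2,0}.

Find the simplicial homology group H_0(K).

Fix the vertex order 0 < 1 < 2 < 3 < 4 < 5 and write every simplex with vertices in increasing order. Then dim K = 2 and the simplices of K are:

  0-simplices (6): [0], [1], [2], [3], [4], [5]
  1-simplices (12): [0,2], [0,3], [0,4], [0,5], [1,2], [1,3], [1,4], [1,5], [2,3], [2,5], [3,4], [4,5]
  2-simplices (8): [0,2,3], [0,2,5], [0,3,4], [0,4,5], [1,2,3], [1,2,5], [1,3,4], [1,4,5]

Hence C_0 ≅ Z^6, C_1 ≅ Z^12, C_2 ≅ Z^8.

Boundary ∂_1: C_1 → C_0 sends each edge [p,q] (with p < q) to q − p. For instance
  ∂[0,2] = [2] − [0].
As a 6×12 matrix over Z this has rank 5, with invariant factors (1,1,1,1,1).

Boundary ∂_2: C_2 → C_1 sends each 2-simplex [p,q,r] to [q,r] − [p,r] + [p,q]. For instance
  ∂[0,2,3] = [2,3] − [0,3] + [0,2],
  ∂[1,3,4] = [3,4] − [1,4] + [1,3].
As a 12×8 matrix over Z this has rank 7, with invariant factors (1,1,1,1,1,1,1).

Computing H_k = (kernel of ∂_k) / (image of ∂_{k+1}):

  H_0: rank C_0 − rank ∂_1 = 6 − 5 = 1, and the invariant factors of ∂_1 are all 1, so H_0 ≅ Z.

(K is a triangulation of the 2-sphere S^2.)

H_0 = Z.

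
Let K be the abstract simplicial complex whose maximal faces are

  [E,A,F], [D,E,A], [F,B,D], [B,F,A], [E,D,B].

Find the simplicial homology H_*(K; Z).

H_0 ≅ Z,  H_1 ≅ Z,  H_2 = 0.

Fix the vertex order A < B < D < E < F and write every simplex with vertices in increasing order. Then dim K = 2 and the simplices of K are:

  0-simplices (5): A, B, D, E, F
  1-simplices (10): AB, AD, AE, AF, BD, BE, BF, DE, DF, EF
  2-simplices (5): ABF, ADE, AEF, BDE, BDF

giving chain groups C_0 ≅ Z^5, C_1 ≅ Z^10, C_2 ≅ Z^5.

The boundary map ∂_1: C_1 → C_0 maps an edge to its endpoints' difference, ∂[p,q] = q − p. For instance
  ∂AE = E − A.
This gives a 5×10 integer matrix of rank 4; reducing to Smith normal form yields diagonal entries (1,1,1,1).

The boundary map ∂_2: C_2 → C_1 maps a triangle to the signed sum of its edges. For instance
  ∂ADE = DE − AE + AD,
  ∂BDE = DE − BE + BD.
The resulting 10×5 matrix has rank 5, and its Smith normal form has invariant factors (1,1,1,1,1).

Reading off H_k = ker ∂_k / im ∂_{k+1}:

  H_0: rank C_0 − rank ∂_1 = 5 − 4 = 1, and the invariant factors of ∂_1 are all 1, so H_0 = Z.
  H_1: rank ker ∂_1 − rank ∂_2 = (10 − 4) − 5 = 1, and the invariant factors of ∂_2 are all 1, so H_1 = Z.
  H_2: rank ker ∂_2 − rank ∂_3 = (5 − 5) − 0 = 0, and there is no ∂_3, so H_2 = 0.

As a check, the Euler characteristic is 5 − 10 + 5 = 0, which agrees with 1 − 1 + 0 = 0.
(K is a triangulation of the Möbius band.)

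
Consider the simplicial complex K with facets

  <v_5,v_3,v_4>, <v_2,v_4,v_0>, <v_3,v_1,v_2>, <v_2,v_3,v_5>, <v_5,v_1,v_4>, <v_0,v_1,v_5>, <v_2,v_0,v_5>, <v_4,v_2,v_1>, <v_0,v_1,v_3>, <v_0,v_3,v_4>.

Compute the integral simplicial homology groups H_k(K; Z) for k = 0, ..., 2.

We work with the vertex ordering v_0 < v_1 < v_2 < v_3 < v_4 < v_5. The simplices of K, each written with vertices in increasing order, are:

  0-simplices (6): [v_0], [v_1], [v_2], [v_3], [v_4], [v_5]
  1-simplices (15): (15 of them)
  2-simplices (10): [v_0,v_1,v_3], [v_0,v_1,v_5], [v_0,v_2,v_4], [v_0,v_2,v_5], [v_0,v_3,v_4], [v_1,v_2,v_3], [v_1,v_2,v_4], [v_1,v_4,v_5], [v_2,v_3,v_5], [v_3,v_4,v_5]

Hence C_0 ≅ Z^6, C_1 ≅ Z^15, C_2 ≅ Z^10.

∂_1: C_1 → C_0 is given by ∂[p,q] = [q] − [p]. For instance
  ∂[v_1,v_2] = [v_2] − [v_1].
The 6×15 boundary matrix has rank 5 and Smith normal form diag(1,1,1,1,1).

The boundary map ∂_2: C_2 → C_1 acts by ∂[p,q,r] = [q,r] − [p,r] + [p,q]. For instance
  ∂[v_0,v_1,v_5] = [v_1,v_5] − [v_0,v_5] + [v_0,v_1],
  ∂[v_1,v_2,v_3] = [v_2,v_3] − [v_1,v_3] + [v_1,v_2].
This gives a 15×10 integer matrix of rank 10; reducing to Smith normal form yields diagonal entries (1,1,1,1,1,1,1,1,1,2).

Computing H_k = (kernel of ∂_k) / (image of ∂_{k+1}):

  H_0: rank C_0 − rank ∂_1 = 6 − 5 = 1, and the invariant factors of ∂_1 are all 1, so H_0 ≅ Z.
  H_1: rank ker ∂_1 − rank ∂_2 = (15 − 5) − 10 = 0, and ∂_2 has invariant factor 2 > 1, so H_1 ≅ Z/2.
  H_2: rank ker ∂_2 − rank ∂_3 = (10 − 10) − 0 = 0, and there is no ∂_3, so H_2 ≅ 0.

As a check, the Euler characteristic is 6 − 15 + 10 = 1, which agrees with 1 − 0 + 0 = 1.
(K is a triangulation of the real projective plane RP^2.)

H_0 = Z,  H_1 = Z/2,  H_2 = 0.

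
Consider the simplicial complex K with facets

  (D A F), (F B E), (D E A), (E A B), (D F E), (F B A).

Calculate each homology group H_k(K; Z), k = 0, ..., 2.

K has 5 vertices, 9 edges, 6 triangles.
rank ∂_0 = 0, rank ∂_1 = 4 ⇒ b_0 = 5 − 0 − 4 = 1; all invariant factors of ∂_1 are 1 so no torsion. So H_0 = Z.
rank ∂_1 = 4, rank ∂_2 = 5 ⇒ b_1 = 9 − 4 − 5 = 0; all invariant factors of ∂_2 are 1 so no torsion. So H_1 = 0.
rank ∂_2 = 5, rank ∂_3 = 0 ⇒ b_2 = 6 − 5 − 0 = 1. So H_2 = Z.

H_0 = Z,  H_1 = 0,  H_2 = Z.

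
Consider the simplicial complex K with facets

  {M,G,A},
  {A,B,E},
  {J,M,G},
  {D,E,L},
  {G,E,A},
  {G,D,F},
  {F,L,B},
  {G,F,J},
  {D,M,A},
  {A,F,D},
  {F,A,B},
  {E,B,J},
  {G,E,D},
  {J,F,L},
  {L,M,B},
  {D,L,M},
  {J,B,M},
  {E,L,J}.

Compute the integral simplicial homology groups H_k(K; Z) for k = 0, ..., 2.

Fix the vertex order A < B < D < E < F < G < J < L < M and write every simplex with vertices in increasing order. Then dim K = 2 and the simplices of K are:

  0-simplices (9): A, B, D, E, F, G, J, L, M
  1-simplices (27): AB, AD, AE, AF, AG, AM, BE, BF, BJ, BL, BM, DE, DF, DG, DL, DM, EG, EJ, EL, FG, FJ, FL, GJ, GM, JL, JM, LM
  2-simplices (18): ABE, ABF, ADF, ADM, AEG, AGM, BEJ, BFL, BJM, BLM, DEG, DEL, DFG, DLM, EJL, FGJ, FJL, GJM

Hence C_0 ≅ Z^9, C_1 ≅ Z^27, C_2 ≅ Z^18.

∂_1: C_1 → C_0 is given by ∂[p,q] = [q] − [p]. For instance
  ∂EG = G − E.
The 9×27 boundary matrix has rank 8 and Smith normal form diag(1,1,1,1,1,1,1,1).

∂_2: C_2 → C_1 sends each 2-simplex [p,q,r] to [q,r] − [p,r] + [p,q]. For instance
  ∂BLM = LM − BM + BL,
  ∂ABF = BF − AF + AB.
The 27×18 boundary matrix has rank 18 and Smith normal form diag(1,1,1,1,1,1,1,1,1,1,1,1,1,1,1,1,1,2).

Now H_k = ker ∂_k / im ∂_{k+1}, so:

  H_0: rank C_0 − rank ∂_1 = 9 − 8 = 1, and the invariant factors of ∂_1 are all 1, so H_0 = Z.
  H_1: rank ker ∂_1 − rank ∂_2 = (27 − 8) − 18 = 1, and ∂_2 has invariant factor 2 > 1, so H_1 = Z ⊕ Z/2.
  H_2: rank ker ∂_2 − rank ∂_3 = (18 − 18) − 0 = 0, and there is no ∂_3, so H_2 = 0.

As a check, the Euler characteristic is 9 − 27 + 18 = 0, which agrees with 1 − 1 + 0 = 0.

H_0 ≅ Z,  H_1 ≅ Z ⊕ Z/2,  H_2 = 0.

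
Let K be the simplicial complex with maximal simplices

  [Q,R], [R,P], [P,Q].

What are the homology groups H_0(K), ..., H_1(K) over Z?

We work with the vertex ordering P < Q < R. The simplices of K, each written with vertices in increasing order, are:

  0-simplices (3): P, Q, R
  1-simplices (3): PQ, PR, QR

Hence C_0 ≅ Z^3, C_1 ≅ Z^3.

The boundary map ∂_1: C_1 → C_0 is given by ∂[p,q] = [q] − [p]. For instance
  ∂PQ = Q − P.
The 3×3 boundary matrix has rank 2 and Smith normal form diag(1,1).

Reading off H_k = ker ∂_k / im ∂_{k+1}:

  H_0: rank C_0 − rank ∂_1 = 3 − 2 = 1, and the invariant factors of ∂_1 are all 1, so H_0 ≅ Z.
  H_1: rank ker ∂_1 − rank ∂_2 = (3 − 2) − 0 = 1, and there is no ∂_2, so H_1 ≅ Z.

H_0 = Z,  H_1 = Z.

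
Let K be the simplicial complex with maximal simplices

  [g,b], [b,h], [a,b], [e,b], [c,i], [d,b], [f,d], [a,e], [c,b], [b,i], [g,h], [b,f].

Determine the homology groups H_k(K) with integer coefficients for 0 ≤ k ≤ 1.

Take the total order a < b < c < d < e < f < g < h < i on the vertex set. Then K (dimension 1) consists of the simplices:

  0-simplices (9): a, b, c, d, e, f, g, h, i
  1-simplices (12): ab, ae, bc, bd, be, bf, bg, bh, bi, ci, df, gh

so the chain groups are C_0 ≅ Z^9, C_1 ≅ Z^12.

The boundary map ∂_1: C_1 → C_0 sends each edge [p,q] (with p < q) to q − p. For instance
  ∂df = f − d.
The resulting 9×12 matrix has rank 8, and its Smith normal form has invariant factors (1,1,1,1,1,1,1,1).

Computing H_k = (kernel of ∂_k) / (image of ∂_{k+1}):

  H_0: rank C_0 − rank ∂_1 = 9 − 8 = 1, and the invariant factors of ∂_1 are all 1, so H_0 ≅ Z.
  H_1: rank ker ∂_1 − rank ∂_2 = (12 − 8) − 0 = 4, and there is no ∂_2, so H_1 ≅ Z^4.

As a check, the Euler characteristic is 9 − 12 = -3, which agrees with 1 − 4 = -3.

H_0 = Z,  H_1 = Z^4.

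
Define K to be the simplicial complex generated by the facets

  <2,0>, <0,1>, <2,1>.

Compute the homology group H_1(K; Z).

H_1 = Z.

We work with the vertex ordering 0 < 1 < 2. The simplices of K, each written with vertices in increasing order, are:

  0-simplices (3): [0], [1], [2]
  1-simplices (3): [0,1], [0,2], [1,2]

Hence C_0 ≅ Z^3, C_1 ≅ Z^3.

The boundary map ∂_1: C_1 → C_0 sends each edge [p,q] (with p < q) to q − p. For instance
  ∂[0,1] = [1] − [0].
The resulting 3×3 matrix has rank 2, and its Smith normal form has invariant factors (1,1).

Reading off H_k = ker ∂_k / im ∂_{k+1}:

  H_1: rank ker ∂_1 − rank ∂_2 = (3 − 2) − 0 = 1, and there is no ∂_2, so H_1 ≅ Z.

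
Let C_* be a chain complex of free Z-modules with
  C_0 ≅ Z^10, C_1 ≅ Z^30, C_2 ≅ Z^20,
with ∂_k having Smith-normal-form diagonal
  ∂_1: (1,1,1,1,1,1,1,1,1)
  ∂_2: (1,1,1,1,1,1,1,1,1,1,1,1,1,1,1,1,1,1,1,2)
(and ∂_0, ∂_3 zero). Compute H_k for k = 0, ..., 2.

H_0: b_0 = 10 − 0 − 9 = 1; torsion from ∂_1 factors > 1: none. So H_0 = Z.
H_1: b_1 = 30 − 9 − 20 = 1; torsion from ∂_2 factors > 1: [2]. So H_1 = Z × Z/2.
H_2: b_2 = 20 − 20 − 0 = 0; torsion from ∂_3 factors > 1: none. So H_2 = 0.

H_0 = Z,  H_1 = Z × Z/2,  H_2 = 0.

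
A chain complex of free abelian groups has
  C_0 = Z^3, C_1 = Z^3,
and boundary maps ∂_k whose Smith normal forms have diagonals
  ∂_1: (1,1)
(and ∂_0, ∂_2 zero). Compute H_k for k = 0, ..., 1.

H_0: b_0 = 3 − 0 − 2 = 1; torsion from ∂_1 factors > 1: none. So H_0 ≅ Z.
H_1: b_1 = 3 − 2 − 0 = 1; torsion from ∂_2 factors > 1: none. So H_1 ≅ Z.

H_0 ≅ Z,  H_1 ≅ Z.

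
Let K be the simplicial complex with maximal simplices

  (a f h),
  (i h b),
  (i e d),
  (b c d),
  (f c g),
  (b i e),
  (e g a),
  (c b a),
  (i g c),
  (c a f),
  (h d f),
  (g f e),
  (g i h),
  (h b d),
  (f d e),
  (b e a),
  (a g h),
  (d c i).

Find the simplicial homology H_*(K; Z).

H_0 = Z,  H_1 = Z × Z/2,  H_2 = 0.

We work with the vertex ordering a < b < c < d < e < f < g < h < i. The simplices of K, each written with vertices in increasing order, are:

  0-simplices (9): a, b, c, d, e, f, g, h, i
  1-simplices (27): ab, ac, ae, af, ag, ah, bc, bd, be, bh, bi, cd, cf, cg, ci, de, df, dh, di, ef, eg, ei, fg, fh, gh, gi, hi
  2-simplices (18): abc, abe, acf, aeg, afh, agh, bcd, bdh, bei, bhi, cdi, cfg, cgi, def, dei, dfh, efg, ghi

giving chain groups C_0 ≅ Z^9, C_1 ≅ Z^27, C_2 ≅ Z^18.

Boundary ∂_1: C_1 → C_0 is given by ∂[p,q] = [q] − [p].
As a 9×27 matrix over Z this has rank 8, with invariant factors (1,1,1,1,1,1,1,1).

The boundary map ∂_2: C_2 → C_1 acts by ∂[p,q,r] = [q,r] − [p,r] + [p,q]. For instance
  ∂bhi = hi − bi + bh,
  ∂bdh = dh − bh + bd.
As a 27×18 matrix over Z this has rank 18, with invariant factors (1,1,1,1,1,1,1,1,1,1,1,1,1,1,1,1,1,2).

Now H_k = ker ∂_k / im ∂_{k+1}, so:

  H_0: rank C_0 − rank ∂_1 = 9 − 8 = 1, and the invariant factors of ∂_1 are all 1, so H_0 = Z.
  H_1: rank ker ∂_1 − rank ∂_2 = (27 − 8) − 18 = 1, and ∂_2 has invariant factor 2 > 1, so H_1 = Z × Z/2.
  H_2: rank ker ∂_2 − rank ∂_3 = (18 − 18) − 0 = 0, and there is no ∂_3, so H_2 = 0.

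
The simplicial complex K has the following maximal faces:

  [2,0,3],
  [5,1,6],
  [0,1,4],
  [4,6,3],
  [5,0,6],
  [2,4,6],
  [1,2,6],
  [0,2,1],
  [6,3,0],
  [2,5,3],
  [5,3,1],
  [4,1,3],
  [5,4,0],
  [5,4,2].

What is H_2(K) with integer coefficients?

Fix the vertex order 0 < 1 < 2 < 3 < 4 < 5 < 6 and write every simplex with vertices in increasing order. Then dim K = 2 and the simplices of K are:

  0-simplices (7): [0], [1], [2], [3], [4], [5], [6]
  1-simplices (21): [0,1], [0,2], [0,3], [0,4], [0,5], [0,6], [1,2], [1,3], [1,4], [1,5], [1,6], [2,3], [2,4], [2,5], [2,6], [3,4], [3,5], [3,6], [4,5], [4,6], [5,6]
  2-simplices (14): [0,1,2], [0,1,4], [0,2,3], [0,3,6], [0,4,5], [0,5,6], [1,2,6], [1,3,4], [1,3,5], [1,5,6], [2,3,5], [2,4,5], [2,4,6], [3,4,6]

Hence C_0 ≅ Z^7, C_1 ≅ Z^21, C_2 ≅ Z^14.

∂_1: C_1 → C_0 sends each edge [p,q] (with p < q) to q − p. For instance
  ∂[4,5] = [5] − [4].
The 7×21 boundary matrix has rank 6 and Smith normal form diag(1,1,1,1,1,1).

∂_2: C_2 → C_1 acts by ∂[p,q,r] = [q,r] − [p,r] + [p,q]. For instance
  ∂[2,3,5] = [3,5] − [2,5] + [2,3],
  ∂[1,2,6] = [2,6] − [1,6] + [1,2].
As a 21×14 matrix over Z this has rank 13, with invariant factors (1,1,1,1,1,1,1,1,1,1,1,1,1).

Reading off H_k = ker ∂_k / im ∂_{k+1}:

  H_2: rank ker ∂_2 − rank ∂_3 = (14 − 13) − 0 = 1, and there is no ∂_3, so H_2 ≅ Z.

H_2 ≅ Z.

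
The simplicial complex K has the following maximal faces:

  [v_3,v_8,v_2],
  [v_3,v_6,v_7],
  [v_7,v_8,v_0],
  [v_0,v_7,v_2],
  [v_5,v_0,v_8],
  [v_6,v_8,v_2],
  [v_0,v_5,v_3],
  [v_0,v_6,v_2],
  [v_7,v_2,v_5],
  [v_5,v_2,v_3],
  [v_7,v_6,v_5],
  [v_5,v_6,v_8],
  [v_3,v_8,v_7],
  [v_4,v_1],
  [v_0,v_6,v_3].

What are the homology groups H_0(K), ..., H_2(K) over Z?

Order the vertices as v_0 < v_1 < v_2 < v_3 < v_4 < v_5 < v_6 < v_7 < v_8. Listing each simplex with vertices in this order, K has dimension 2 with simplices:

  0-simplices (9): [v_0], [v_1], [v_2], [v_3], [v_4], [v_5], [v_6], [v_7], [v_8]
  1-simplices (22): (22 of them)
  2-simplices (14): (14 of them)

so the chain groups are C_0 ≅ Z^9, C_1 ≅ Z^22, C_2 ≅ Z^14.

Boundary ∂_1: C_1 → C_0 sends each edge [p,q] (with p < q) to q − p.
The resulting 9×22 matrix has rank 7, and its Smith normal form has invariant factors (1,1,1,1,1,1,1).

The boundary map ∂_2: C_2 → C_1 acts by ∂[p,q,r] = [q,r] − [p,r] + [p,q]. For instance
  ∂[v_3,v_7,v_8] = [v_7,v_8] − [v_3,v_8] + [v_3,v_7],
  ∂[v_5,v_6,v_7] = [v_6,v_7] − [v_5,v_7] + [v_5,v_6].
The resulting 22×14 matrix has rank 13, and its Smith normal form has invariant factors (1,1,1,1,1,1,1,1,1,1,1,1,1).

Now H_k = ker ∂_k / im ∂_{k+1}, so:

  H_0: rank C_0 − rank ∂_1 = 9 − 7 = 2, and the invariant factors of ∂_1 are all 1, so H_0 ≅ Z^2.
  H_1: rank ker ∂_1 − rank ∂_2 = (22 − 7) − 13 = 2, and the invariant factors of ∂_2 are all 1, so H_1 ≅ Z^2.
  H_2: rank ker ∂_2 − rank ∂_3 = (14 − 13) − 0 = 1, and there is no ∂_3, so H_2 ≅ Z.

As a check, the Euler characteristic is 9 − 22 + 14 = 1, which agrees with 2 − 2 + 1 = 1.

H_0 = Z^2,  H_1 = Z^2,  H_2 = Z.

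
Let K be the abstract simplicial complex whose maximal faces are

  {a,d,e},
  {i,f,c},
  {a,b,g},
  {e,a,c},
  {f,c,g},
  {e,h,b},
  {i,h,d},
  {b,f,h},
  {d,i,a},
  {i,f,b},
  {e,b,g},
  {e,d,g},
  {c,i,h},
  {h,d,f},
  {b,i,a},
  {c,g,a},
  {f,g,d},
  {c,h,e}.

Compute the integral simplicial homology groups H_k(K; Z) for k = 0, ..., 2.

H_0 = Z,  H_1 = Z × Z/2,  H_2 = 0.

Fix the vertex order a < b < c < d < e < f < g < h < i and write every simplex with vertices in increasing order. Then dim K = 2 and the simplices of K are:

  0-simplices (9): a, b, c, d, e, f, g, h, i
  1-simplices (27): ab, ac, ad, ae, ag, ai, be, bf, bg, bh, bi, ce, cf, cg, ch, ci, de, df, dg, dh, di, eg, eh, fg, fh, fi, hi
  2-simplices (18): abg, abi, ace, acg, ade, adi, beg, beh, bfh, bfi, ceh, cfg, cfi, chi, deg, dfg, dfh, dhi

giving chain groups C_0 ≅ Z^9, C_1 ≅ Z^27, C_2 ≅ Z^18.

The boundary map ∂_1: C_1 → C_0 maps an edge to its endpoints' difference, ∂[p,q] = q − p.
The resulting 9×27 matrix has rank 8, and its Smith normal form has invariant factors (1,1,1,1,1,1,1,1).

The boundary map ∂_2: C_2 → C_1 sends each 2-simplex [p,q,r] to [q,r] − [p,r] + [p,q]. For instance
  ∂ceh = eh − ch + ce,
  ∂abi = bi − ai + ab.
The resulting 27×18 matrix has rank 18, and its Smith normal form has invariant factors (1,1,1,1,1,1,1,1,1,1,1,1,1,1,1,1,1,2).

Now H_k = ker ∂_k / im ∂_{k+1}, so:

  H_0: rank C_0 − rank ∂_1 = 9 − 8 = 1, and the invariant factors of ∂_1 are all 1, so H_0 ≅ Z.
  H_1: rank ker ∂_1 − rank ∂_2 = (27 − 8) − 18 = 1, and ∂_2 has invariant factor 2 > 1, so H_1 ≅ Z × Z/2.
  H_2: rank ker ∂_2 − rank ∂_3 = (18 − 18) − 0 = 0, and there is no ∂_3, so H_2 ≅ 0.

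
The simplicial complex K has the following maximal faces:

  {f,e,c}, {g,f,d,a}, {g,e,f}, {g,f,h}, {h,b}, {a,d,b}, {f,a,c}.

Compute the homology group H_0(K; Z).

H_0 ≅ Z.

We work with the vertex ordering a < b < c < d < e < f < g < h. The simplices of K, each written with vertices in increasing order, are:

  0-simplices (8): a, b, c, d, e, f, g, h
  1-simplices (16): ab, ac, ad, af, ag, bd, bh, ce, cf, df, dg, ef, eg, fg, fh, gh
  2-simplices (9): abd, acf, adf, adg, afg, cef, dfg, efg, fgh
  3-simplices (1): adfg

giving chain groups C_0 ≅ Z^8, C_1 ≅ Z^16, C_2 ≅ Z^9, C_3 ≅ Z^1.

∂_1: C_1 → C_0 is given by ∂[p,q] = [q] − [p]. For instance
  ∂fg = g − f.
The resulting 8×16 matrix has rank 7, and its Smith normal form has invariant factors (1,1,1,1,1,1,1).

The boundary map ∂_2: C_2 → C_1 maps a triangle to the signed sum of its edges. For instance
  ∂cef = ef − cf + ce,
  ∂fgh = gh − fh + fg.
The resulting 16×9 matrix has rank 8, and its Smith normal form has invariant factors (1,1,1,1,1,1,1,1).

The boundary map ∂_3: C_3 → C_2 sends each 3-simplex σ to the alternating sum Σ_i (−1)^i (σ with its i-th vertex removed). For instance
  ∂adfg = dfg − afg + adg − adf.
The 9×1 boundary matrix has rank 1 and Smith normal form diag(1).

From H_k ≅ ker(∂_k) / im(∂_{k+1}) we obtain:

  H_0: rank C_0 − rank ∂_1 = 8 − 7 = 1, and the invariant factors of ∂_1 are all 1, so H_0 = Z.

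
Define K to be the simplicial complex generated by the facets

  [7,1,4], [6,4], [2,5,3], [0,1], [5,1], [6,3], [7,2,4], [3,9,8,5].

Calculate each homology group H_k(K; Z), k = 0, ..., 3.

K has 10 vertices, 17 edges, 7 triangles, 1 3-simplex.
rank ∂_0 = 0, rank ∂_1 = 9 ⇒ b_0 = 10 − 0 − 9 = 1; all invariant factors of ∂_1 are 1 so no torsion. So H_0 = Z.
rank ∂_1 = 9, rank ∂_2 = 6 ⇒ b_1 = 17 − 9 − 6 = 2; all invariant factors of ∂_2 are 1 so no torsion. So H_1 = Z^2.
rank ∂_2 = 6, rank ∂_3 = 1 ⇒ b_2 = 7 − 6 − 1 = 0; all invariant factors of ∂_3 are 1 so no torsion. So H_2 = 0.
rank ∂_3 = 1, rank ∂_4 = 0 ⇒ b_3 = 1 − 1 − 0 = 0. So H_3 = 0.

H_0 ≅ Z,  H_1 ≅ Z^2,  H_2 = 0,  H_3 = 0.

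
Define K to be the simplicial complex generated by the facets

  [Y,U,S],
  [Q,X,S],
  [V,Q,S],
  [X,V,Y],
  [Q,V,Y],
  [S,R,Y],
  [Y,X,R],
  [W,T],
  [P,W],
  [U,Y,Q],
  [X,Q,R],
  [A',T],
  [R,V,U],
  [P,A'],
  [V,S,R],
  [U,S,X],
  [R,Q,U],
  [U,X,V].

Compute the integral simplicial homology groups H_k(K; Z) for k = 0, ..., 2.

H_0 = Z^2,  H_1 = Z^3,  H_2 = Z.

Order the vertices as P < Q < R < S < T < U < V < W < X < Y < A'. Listing each simplex with vertices in this order, K has dimension 2 with simplices:

  0-simplices (11): [P], [Q], [R], [S], [T], [U], [V], [W], [X], [Y], [A']
  1-simplices (25): (25 of them)
  2-simplices (14): [Q,R,U], [Q,R,X], [Q,S,V], [Q,S,X], [Q,U,Y], [Q,V,Y], [R,S,V], [R,S,Y], [R,U,V], [R,X,Y], [S,U,X], [S,U,Y], [U,V,X], [V,X,Y]

giving chain groups C_0 ≅ Z^11, C_1 ≅ Z^25, C_2 ≅ Z^14.

Boundary ∂_1: C_1 → C_0 is given by ∂[p,q] = [q] − [p]. For instance
  ∂[U,Y] = [Y] − [U].
As a 11×25 matrix over Z this has rank 9, with invariant factors (1,1,1,1,1,1,1,1,1).

∂_2: C_2 → C_1 maps a triangle to the signed sum of its edges. For instance
  ∂[R,U,V] = [U,V] − [R,V] + [R,U],
  ∂[R,S,V] = [S,V] − [R,V] + [R,S].
This gives a 25×14 integer matrix of rank 13; reducing to Smith normal form yields diagonal entries (1,1,1,1,1,1,1,1,1,1,1,1,1).

Computing H_k = (kernel of ∂_k) / (image of ∂_{k+1}):

  H_0: rank C_0 − rank ∂_1 = 11 − 9 = 2, and the invariant factors of ∂_1 are all 1, so H_0 = Z^2.
  H_1: rank ker ∂_1 − rank ∂_2 = (25 − 9) − 13 = 3, and the invariant factors of ∂_2 are all 1, so H_1 = Z^3.
  H_2: rank ker ∂_2 − rank ∂_3 = (14 − 13) − 0 = 1, and there is no ∂_3, so H_2 = Z.

As a check, the Euler characteristic is 11 − 25 + 14 = 0, which agrees with 2 − 3 + 1 = 0.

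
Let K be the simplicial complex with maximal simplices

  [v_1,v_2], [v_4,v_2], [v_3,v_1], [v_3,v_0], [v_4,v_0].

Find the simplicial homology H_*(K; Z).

K has 5 vertices, 5 edges.
rank ∂_0 = 0, rank ∂_1 = 4 ⇒ b_0 = 5 − 0 − 4 = 1; all invariant factors of ∂_1 are 1 so no torsion. So H_0 ≅ Z.
rank ∂_1 = 4, rank ∂_2 = 0 ⇒ b_1 = 5 − 4 − 0 = 1. So H_1 ≅ Z.

H_0 = Z,  H_1 = Z.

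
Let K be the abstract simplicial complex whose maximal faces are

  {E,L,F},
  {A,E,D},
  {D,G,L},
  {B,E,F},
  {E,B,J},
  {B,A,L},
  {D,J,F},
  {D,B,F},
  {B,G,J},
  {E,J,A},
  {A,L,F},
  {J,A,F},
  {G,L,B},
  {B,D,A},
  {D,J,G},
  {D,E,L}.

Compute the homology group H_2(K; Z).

K has 8 vertices, 24 edges, 16 triangles.
rank ∂_2 = 15, rank ∂_3 = 0 ⇒ b_2 = 16 − 15 − 0 = 1. So H_2 = Z.

H_2 = Z.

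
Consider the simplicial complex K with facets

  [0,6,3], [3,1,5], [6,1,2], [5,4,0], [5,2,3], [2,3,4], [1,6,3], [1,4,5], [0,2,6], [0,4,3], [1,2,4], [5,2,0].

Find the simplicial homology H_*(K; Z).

Order the vertices as 0 < 1 < 2 < 3 < 4 < 5 < 6. Listing each simplex with vertices in this order, K has dimension 2 with simplices:

  0-simplices (7): [0], [1], [2], [3], [4], [5], [6]
  1-simplices (18): [0,2], [0,3], [0,4], [0,5], [0,6], [1,2], [1,3], [1,4], [1,5], [1,6], [2,3], [2,4], [2,5], [2,6], [3,4], [3,5], [3,6], [4,5]
  2-simplices (12): [0,2,5], [0,2,6], [0,3,4], [0,3,6], [0,4,5], [1,2,4], [1,2,6], [1,3,5], [1,3,6], [1,4,5], [2,3,4], [2,3,5]

giving chain groups C_0 ≅ Z^7, C_1 ≅ Z^18, C_2 ≅ Z^12.

∂_1: C_1 → C_0 maps an edge to its endpoints' difference, ∂[p,q] = q − p.
The resulting 7×18 matrix has rank 6, and its Smith normal form has invariant factors (1,1,1,1,1,1).

Boundary ∂_2: C_2 → C_1 sends each 2-simplex [p,q,r] to [q,r] − [p,r] + [p,q]. For instance
  ∂[0,2,6] = [2,6] − [0,6] + [0,2],
  ∂[2,3,4] = [3,4] − [2,4] + [2,3].
As a 18×12 matrix over Z this has rank 12, with invariant factors (1,1,1,1,1,1,1,1,1,1,1,2).

Reading off H_k = ker ∂_k / im ∂_{k+1}:

  H_0: rank C_0 − rank ∂_1 = 7 − 6 = 1, and the invariant factors of ∂_1 are all 1, so H_0 ≅ Z.
  H_1: rank ker ∂_1 − rank ∂_2 = (18 − 6) − 12 = 0, and ∂_2 has invariant factor 2 > 1, so H_1 ≅ Z/2Z.
  H_2: rank ker ∂_2 − rank ∂_3 = (12 − 12) − 0 = 0, and there is no ∂_3, so H_2 ≅ 0.

As a check, the Euler characteristic is 7 − 18 + 12 = 1, which agrees with 1 − 0 + 0 = 1.

H_0 = Z,  H_1 = Z/2Z,  H_2 = 0.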